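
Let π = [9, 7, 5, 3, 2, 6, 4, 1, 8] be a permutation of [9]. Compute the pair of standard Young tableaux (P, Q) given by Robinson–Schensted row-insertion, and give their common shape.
P = [1, 4, 8] / [2, 6] / [3] / [5] / [7] / [9];  Q = [1, 6, 9] / [2, 7] / [3] / [4] / [5] / [8];  common shape = (3, 2, 1, 1, 1, 1)

Row-insert the values π_1, π_2, … into P one at a time, bumping the leftmost entry strictly greater than the inserted value down to the next row. The recording tableau Q records, in position (i, j), the step at which that cell was added to P.
  Insert 9 (step 1): P = [9];  Q = [1]
  Insert 7 (step 2): P = [7] / [9];  Q = [1] / [2]
  Insert 5 (step 3): P = [5] / [7] / [9];  Q = [1] / [2] / [3]
  Insert 3 (step 4): P = [3] / [5] / [7] / [9];  Q = [1] / [2] / [3] / [4]
  Insert 2 (step 5): P = [2] / [3] / [5] / [7] / [9];  Q = [1] / [2] / [3] / [4] / [5]
  Insert 6 (step 6): P = [2, 6] / [3] / [5] / [7] / [9];  Q = [1, 6] / [2] / [3] / [4] / [5]
  Insert 4 (step 7): P = [2, 4] / [3, 6] / [5] / [7] / [9];  Q = [1, 6] / [2, 7] / [3] / [4] / [5]
  Insert 1 (step 8): P = [1, 4] / [2, 6] / [3] / [5] / [7] / [9];  Q = [1, 6] / [2, 7] / [3] / [4] / [5] / [8]
  Insert 8 (step 9): P = [1, 4, 8] / [2, 6] / [3] / [5] / [7] / [9];  Q = [1, 6, 9] / [2, 7] / [3] / [4] / [5] / [8]
Final shape: (3, 2, 1, 1, 1, 1).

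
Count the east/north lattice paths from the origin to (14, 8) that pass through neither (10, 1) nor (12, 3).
Number of paths = 307971

Inclusion–exclusion. Total paths: C(22, 14) = 319770. Through P₁: C(11, 10)·C(11, 4) = 3630. Through P₂: C(15, 12)·C(7, 2) = 9555. Since P₁ is strictly southwest of P₂, a monotone path through both must visit P₁ then P₂; paths through both = C(11, 10)·C(4, 2)·C(7, 2) = 1386. Avoid both = 319770 − 3630 − 9555 + 1386 = 307971.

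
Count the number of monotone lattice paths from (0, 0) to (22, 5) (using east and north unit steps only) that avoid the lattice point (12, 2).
Number of paths = 54704

Total paths from (0, 0) to (22, 5): C(27, 22) = 80730. Paths through (12, 2): (paths (0, 0) → (12, 2)) × (paths (12, 2) → (22, 5)) = C(14, 12) · C(13, 10) = 91 · 286 = 26026. Avoidance count = 80730 − 26026 = 54704.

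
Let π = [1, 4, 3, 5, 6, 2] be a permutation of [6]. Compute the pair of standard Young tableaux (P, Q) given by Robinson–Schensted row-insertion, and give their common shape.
P = [1, 2, 5, 6] / [3] / [4];  Q = [1, 2, 4, 5] / [3] / [6];  common shape = (4, 1, 1)

Row-insert the values π_1, π_2, … into P one at a time, bumping the leftmost entry strictly greater than the inserted value down to the next row. The recording tableau Q records, in position (i, j), the step at which that cell was added to P.
  Insert 1 (step 1): P = [1];  Q = [1]
  Insert 4 (step 2): P = [1, 4];  Q = [1, 2]
  Insert 3 (step 3): P = [1, 3] / [4];  Q = [1, 2] / [3]
  Insert 5 (step 4): P = [1, 3, 5] / [4];  Q = [1, 2, 4] / [3]
  Insert 6 (step 5): P = [1, 3, 5, 6] / [4];  Q = [1, 2, 4, 5] / [3]
  Insert 2 (step 6): P = [1, 2, 5, 6] / [3] / [4];  Q = [1, 2, 4, 5] / [3] / [6]
Final shape: (4, 1, 1).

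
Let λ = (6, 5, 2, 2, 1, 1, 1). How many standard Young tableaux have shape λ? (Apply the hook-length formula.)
# SYT of shape (6, 5, 2, 2, 1, 1, 1) = 8576568

Hook-length formula: f^λ = n! / Π hook(c), product over all cells c of the Young diagram. For λ = (6, 5, 2, 2, 1, 1, 1), n = 18 boxes. Hook lengths by row (left-to-right, top-to-bottom): [12, 8, 5, 4, 3, 1]; [10, 6, 3, 2, 1]; [6, 2]; [5, 1]; [3]; [2]; [1]. Product of hooks = 746496000. So f^λ = 18! / 746496000 = 6402373705728000 / 746496000 = 8576568.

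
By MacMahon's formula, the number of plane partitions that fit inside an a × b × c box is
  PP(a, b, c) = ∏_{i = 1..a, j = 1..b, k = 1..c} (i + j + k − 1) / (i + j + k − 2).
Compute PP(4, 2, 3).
PP(4, 2, 3) = 490

Evaluate the triple product over i = 1..4, j = 1..2, k = 1..3. The factors are (2/1) · (3/2) · (4/3) · (3/2) · (4/3) · (5/4) · (3/2) · (4/3) · … (24 factors total). The numerators and denominators telescope so the product is an integer; carrying out the multiplication exactly gives PP(4, 2, 3) = 490.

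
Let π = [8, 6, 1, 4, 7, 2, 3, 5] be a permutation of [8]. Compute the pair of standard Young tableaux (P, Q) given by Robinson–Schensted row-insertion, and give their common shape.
P = [1, 2, 3, 5] / [4, 7] / [6] / [8];  Q = [1, 4, 5, 8] / [2, 7] / [3] / [6];  common shape = (4, 2, 1, 1)

Row-insert the values π_1, π_2, … into P one at a time, bumping the leftmost entry strictly greater than the inserted value down to the next row. The recording tableau Q records, in position (i, j), the step at which that cell was added to P.
  Insert 8 (step 1): P = [8];  Q = [1]
  Insert 6 (step 2): P = [6] / [8];  Q = [1] / [2]
  Insert 1 (step 3): P = [1] / [6] / [8];  Q = [1] / [2] / [3]
  Insert 4 (step 4): P = [1, 4] / [6] / [8];  Q = [1, 4] / [2] / [3]
  Insert 7 (step 5): P = [1, 4, 7] / [6] / [8];  Q = [1, 4, 5] / [2] / [3]
  Insert 2 (step 6): P = [1, 2, 7] / [4] / [6] / [8];  Q = [1, 4, 5] / [2] / [3] / [6]
  Insert 3 (step 7): P = [1, 2, 3] / [4, 7] / [6] / [8];  Q = [1, 4, 5] / [2, 7] / [3] / [6]
  Insert 5 (step 8): P = [1, 2, 3, 5] / [4, 7] / [6] / [8];  Q = [1, 4, 5, 8] / [2, 7] / [3] / [6]
Final shape: (4, 2, 1, 1).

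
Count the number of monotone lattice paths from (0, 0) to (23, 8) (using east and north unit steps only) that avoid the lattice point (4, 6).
Number of paths = 7844625

Total paths from (0, 0) to (23, 8): C(31, 23) = 7888725. Paths through (4, 6): (paths (0, 0) → (4, 6)) × (paths (4, 6) → (23, 8)) = C(10, 4) · C(21, 19) = 210 · 210 = 44100. Avoidance count = 7888725 − 44100 = 7844625.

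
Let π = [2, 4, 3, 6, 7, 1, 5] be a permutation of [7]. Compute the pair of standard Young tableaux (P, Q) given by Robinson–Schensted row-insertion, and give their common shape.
P = [1, 3, 5, 7] / [2, 6] / [4];  Q = [1, 2, 4, 5] / [3, 7] / [6];  common shape = (4, 2, 1)

Row-insert the values π_1, π_2, … into P one at a time, bumping the leftmost entry strictly greater than the inserted value down to the next row. The recording tableau Q records, in position (i, j), the step at which that cell was added to P.
  Insert 2 (step 1): P = [2];  Q = [1]
  Insert 4 (step 2): P = [2, 4];  Q = [1, 2]
  Insert 3 (step 3): P = [2, 3] / [4];  Q = [1, 2] / [3]
  Insert 6 (step 4): P = [2, 3, 6] / [4];  Q = [1, 2, 4] / [3]
  Insert 7 (step 5): P = [2, 3, 6, 7] / [4];  Q = [1, 2, 4, 5] / [3]
  Insert 1 (step 6): P = [1, 3, 6, 7] / [2] / [4];  Q = [1, 2, 4, 5] / [3] / [6]
  Insert 5 (step 7): P = [1, 3, 5, 7] / [2, 6] / [4];  Q = [1, 2, 4, 5] / [3, 7] / [6]
Final shape: (4, 2, 1).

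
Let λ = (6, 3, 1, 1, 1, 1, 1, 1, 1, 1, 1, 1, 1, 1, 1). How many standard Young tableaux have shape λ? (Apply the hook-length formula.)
# SYT of shape (6, 3, 1, 1, 1, 1, 1, 1, 1, 1, 1, 1, 1, 1, 1) = 1566873

Hook-length formula: f^λ = n! / Π hook(c), product over all cells c of the Young diagram. For λ = (6, 3, 1, 1, 1, 1, 1, 1, 1, 1, 1, 1, 1, 1, 1), n = 22 boxes. Hook lengths by row (left-to-right, top-to-bottom): [20, 6, 5, 3, 2, 1]; [16, 2, 1]; [13]; [12]; [11]; [10]; [9]; [8]; [7]; [6]; [5]; [4]; [3]; [2]; [1]. Product of hooks = 717352796160000. So f^λ = 22! / 717352796160000 = 1124000727777607680000 / 717352796160000 = 1566873.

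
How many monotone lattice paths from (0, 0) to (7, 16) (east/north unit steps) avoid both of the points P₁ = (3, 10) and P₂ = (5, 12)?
Number of paths = 118017

Inclusion–exclusion. Total paths: C(23, 7) = 245157. Through P₁: C(13, 3)·C(10, 4) = 60060. Through P₂: C(17, 5)·C(6, 2) = 92820. Since P₁ is strictly southwest of P₂, a monotone path through both must visit P₁ then P₂; paths through both = C(13, 3)·C(4, 2)·C(6, 2) = 25740. Avoid both = 245157 − 60060 − 92820 + 25740 = 118017.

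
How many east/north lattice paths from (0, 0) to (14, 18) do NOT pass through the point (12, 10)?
Number of paths = 442336530

Total paths from (0, 0) to (14, 18): C(32, 14) = 471435600. Paths through (12, 10): (paths (0, 0) → (12, 10)) × (paths (12, 10) → (14, 18)) = C(22, 12) · C(10, 2) = 646646 · 45 = 29099070. Avoidance count = 471435600 − 29099070 = 442336530.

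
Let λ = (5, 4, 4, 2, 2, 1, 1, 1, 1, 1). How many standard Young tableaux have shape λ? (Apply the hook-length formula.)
# SYT of shape (5, 4, 4, 2, 2, 1, 1, 1, 1, 1) = 785674890

Hook-length formula: f^λ = n! / Π hook(c), product over all cells c of the Young diagram. For λ = (5, 4, 4, 2, 2, 1, 1, 1, 1, 1), n = 22 boxes. Hook lengths by row (left-to-right, top-to-bottom): [14, 8, 5, 4, 1]; [12, 6, 3, 2]; [11, 5, 2, 1]; [8, 2]; [7, 1]; [5]; [4]; [3]; [2]; [1]. Product of hooks = 1430618112000. So f^λ = 22! / 1430618112000 = 1124000727777607680000 / 1430618112000 = 785674890.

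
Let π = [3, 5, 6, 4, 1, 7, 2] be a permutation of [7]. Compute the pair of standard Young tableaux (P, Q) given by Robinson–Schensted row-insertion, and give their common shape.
P = [1, 2, 6, 7] / [3, 4] / [5];  Q = [1, 2, 3, 6] / [4, 7] / [5];  common shape = (4, 2, 1)

Row-insert the values π_1, π_2, … into P one at a time, bumping the leftmost entry strictly greater than the inserted value down to the next row. The recording tableau Q records, in position (i, j), the step at which that cell was added to P.
  Insert 3 (step 1): P = [3];  Q = [1]
  Insert 5 (step 2): P = [3, 5];  Q = [1, 2]
  Insert 6 (step 3): P = [3, 5, 6];  Q = [1, 2, 3]
  Insert 4 (step 4): P = [3, 4, 6] / [5];  Q = [1, 2, 3] / [4]
  Insert 1 (step 5): P = [1, 4, 6] / [3] / [5];  Q = [1, 2, 3] / [4] / [5]
  Insert 7 (step 6): P = [1, 4, 6, 7] / [3] / [5];  Q = [1, 2, 3, 6] / [4] / [5]
  Insert 2 (step 7): P = [1, 2, 6, 7] / [3, 4] / [5];  Q = [1, 2, 3, 6] / [4, 7] / [5]
Final shape: (4, 2, 1).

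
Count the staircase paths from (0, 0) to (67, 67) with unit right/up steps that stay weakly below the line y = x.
C_67 = 22033725021956517463358552614056949950

These NE paths below the diagonal are counted by the Catalan number C_n = (1/(n + 1)) · C(2n, n). For n = 67: C_67 = (1/68) · C(134, 67) = 1498293301493043187508381577755872596600/68 = 22033725021956517463358552614056949950.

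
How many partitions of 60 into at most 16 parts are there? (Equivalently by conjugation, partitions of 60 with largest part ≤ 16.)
p(60, parts ≤ 16) = 613370

Use the recurrence p(n, m) = p(n, m−1) + p(n−m, m): either the largest part is < m (count p(n, m−1)) or the largest part is exactly m (remove one copy of m, count p(n−m, m)). With p(0, ·) = 1 this gives p(60, parts ≤ 16) = 613370. (By conjugating Young diagrams, this also counts partitions of 60 into at most 16 parts.)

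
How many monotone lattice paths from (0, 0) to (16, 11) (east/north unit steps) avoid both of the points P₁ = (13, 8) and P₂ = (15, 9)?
Number of paths = 6876993

Inclusion–exclusion. Total paths: C(27, 16) = 13037895. Through P₁: C(21, 13)·C(6, 3) = 4069800. Through P₂: C(24, 15)·C(3, 1) = 3922512. Since P₁ is strictly southwest of P₂, a monotone path through both must visit P₁ then P₂; paths through both = C(21, 13)·C(3, 2)·C(3, 1) = 1831410. Avoid both = 13037895 − 4069800 − 3922512 + 1831410 = 6876993.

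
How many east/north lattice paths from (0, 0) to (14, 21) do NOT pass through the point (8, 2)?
Number of paths = 2311989900

Total paths from (0, 0) to (14, 21): C(35, 14) = 2319959400. Paths through (8, 2): (paths (0, 0) → (8, 2)) × (paths (8, 2) → (14, 21)) = C(10, 8) · C(25, 6) = 45 · 177100 = 7969500. Avoidance count = 2319959400 − 7969500 = 2311989900.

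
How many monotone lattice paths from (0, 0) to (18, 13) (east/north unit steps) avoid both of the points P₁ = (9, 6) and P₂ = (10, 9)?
Number of paths = 113178665

Inclusion–exclusion. Total paths: C(31, 18) = 206253075. Through P₁: C(15, 9)·C(16, 9) = 57257200. Through P₂: C(19, 10)·C(12, 8) = 45727110. Since P₁ is strictly southwest of P₂, a monotone path through both must visit P₁ then P₂; paths through both = C(15, 9)·C(4, 1)·C(12, 8) = 9909900. Avoid both = 206253075 − 57257200 − 45727110 + 9909900 = 113178665.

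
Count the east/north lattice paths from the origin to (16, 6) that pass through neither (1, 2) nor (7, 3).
Number of paths = 41205

Inclusion–exclusion. Total paths: C(22, 16) = 74613. Through P₁: C(3, 1)·C(19, 15) = 11628. Through P₂: C(10, 7)·C(12, 9) = 26400. Since P₁ is strictly southwest of P₂, a monotone path through both must visit P₁ then P₂; paths through both = C(3, 1)·C(7, 6)·C(12, 9) = 4620. Avoid both = 74613 − 11628 − 26400 + 4620 = 41205.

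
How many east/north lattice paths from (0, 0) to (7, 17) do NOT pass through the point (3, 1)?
Number of paths = 326724

Total paths from (0, 0) to (7, 17): C(24, 7) = 346104. Paths through (3, 1): (paths (0, 0) → (3, 1)) × (paths (3, 1) → (7, 17)) = C(4, 3) · C(20, 4) = 4 · 4845 = 19380. Avoidance count = 346104 − 19380 = 326724.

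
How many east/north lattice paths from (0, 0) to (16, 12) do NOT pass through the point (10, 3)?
Number of paths = 28990325

Total paths from (0, 0) to (16, 12): C(28, 16) = 30421755. Paths through (10, 3): (paths (0, 0) → (10, 3)) × (paths (10, 3) → (16, 12)) = C(13, 10) · C(15, 6) = 286 · 5005 = 1431430. Avoidance count = 30421755 − 1431430 = 28990325.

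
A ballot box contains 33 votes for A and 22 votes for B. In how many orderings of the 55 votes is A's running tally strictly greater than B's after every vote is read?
Strict-lead orderings = 260170725132045

Total orderings of the 55 votes with 33 for A: C(55, 33) = 1300853625660225. By the Bertrand ballot formula (Cycle Lemma / reflection principle), the number of orderings in which A is strictly ahead of B throughout is (p − q)/(p + q) · C(p + q, p) = (33 − 22)/(33 + 22) · 1300853625660225 = 260170725132045.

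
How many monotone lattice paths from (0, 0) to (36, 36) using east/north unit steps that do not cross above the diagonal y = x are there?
C_36 = 11959798385860453492

These NE paths below the diagonal are counted by the Catalan number C_n = (1/(n + 1)) · C(2n, n). For n = 36: C_36 = (1/37) · C(72, 36) = 442512540276836779204/37 = 11959798385860453492.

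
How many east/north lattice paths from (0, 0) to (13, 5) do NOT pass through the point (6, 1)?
Number of paths = 6258

Total paths from (0, 0) to (13, 5): C(18, 13) = 8568. Paths through (6, 1): (paths (0, 0) → (6, 1)) × (paths (6, 1) → (13, 5)) = C(7, 6) · C(11, 7) = 7 · 330 = 2310. Avoidance count = 8568 − 2310 = 6258.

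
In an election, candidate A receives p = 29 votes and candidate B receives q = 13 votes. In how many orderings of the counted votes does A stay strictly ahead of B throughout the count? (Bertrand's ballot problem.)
Strict-lead orderings = 9721421440

Total orderings of the 42 votes with 29 for A: C(42, 29) = 25518731280. By the Bertrand ballot formula (Cycle Lemma / reflection principle), the number of orderings in which A is strictly ahead of B throughout is (p − q)/(p + q) · C(p + q, p) = (29 − 13)/(29 + 13) · 25518731280 = 9721421440.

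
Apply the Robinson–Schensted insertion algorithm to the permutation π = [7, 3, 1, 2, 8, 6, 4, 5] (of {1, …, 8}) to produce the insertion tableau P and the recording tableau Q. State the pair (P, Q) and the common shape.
P = [1, 2, 4, 5] / [3, 6] / [7, 8];  Q = [1, 4, 5, 8] / [2, 6] / [3, 7];  common shape = (4, 2, 2)

Row-insert the values π_1, π_2, … into P one at a time, bumping the leftmost entry strictly greater than the inserted value down to the next row. The recording tableau Q records, in position (i, j), the step at which that cell was added to P.
  Insert 7 (step 1): P = [7];  Q = [1]
  Insert 3 (step 2): P = [3] / [7];  Q = [1] / [2]
  Insert 1 (step 3): P = [1] / [3] / [7];  Q = [1] / [2] / [3]
  Insert 2 (step 4): P = [1, 2] / [3] / [7];  Q = [1, 4] / [2] / [3]
  Insert 8 (step 5): P = [1, 2, 8] / [3] / [7];  Q = [1, 4, 5] / [2] / [3]
  Insert 6 (step 6): P = [1, 2, 6] / [3, 8] / [7];  Q = [1, 4, 5] / [2, 6] / [3]
  Insert 4 (step 7): P = [1, 2, 4] / [3, 6] / [7, 8];  Q = [1, 4, 5] / [2, 6] / [3, 7]
  Insert 5 (step 8): P = [1, 2, 4, 5] / [3, 6] / [7, 8];  Q = [1, 4, 5, 8] / [2, 6] / [3, 7]
Final shape: (4, 2, 2).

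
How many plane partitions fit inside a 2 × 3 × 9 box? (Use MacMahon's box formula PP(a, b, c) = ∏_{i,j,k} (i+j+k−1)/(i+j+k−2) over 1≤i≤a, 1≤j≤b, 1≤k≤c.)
PP(2, 3, 9) = 15730

Evaluate the triple product over i = 1..2, j = 1..3, k = 1..9. The factors are (2/1) · (3/2) · (4/3) · (5/4) · (6/5) · (7/6) · (8/7) · (9/8) · … (54 factors total). The numerators and denominators telescope so the product is an integer; carrying out the multiplication exactly gives PP(2, 3, 9) = 15730.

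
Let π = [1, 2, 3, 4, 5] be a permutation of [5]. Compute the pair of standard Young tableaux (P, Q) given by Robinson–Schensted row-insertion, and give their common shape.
P = [1, 2, 3, 4, 5];  Q = [1, 2, 3, 4, 5];  common shape = (5)

Row-insert the values π_1, π_2, … into P one at a time, bumping the leftmost entry strictly greater than the inserted value down to the next row. The recording tableau Q records, in position (i, j), the step at which that cell was added to P.
  Insert 1 (step 1): P = [1];  Q = [1]
  Insert 2 (step 2): P = [1, 2];  Q = [1, 2]
  Insert 3 (step 3): P = [1, 2, 3];  Q = [1, 2, 3]
  Insert 4 (step 4): P = [1, 2, 3, 4];  Q = [1, 2, 3, 4]
  Insert 5 (step 5): P = [1, 2, 3, 4, 5];  Q = [1, 2, 3, 4, 5]
Final shape: (5).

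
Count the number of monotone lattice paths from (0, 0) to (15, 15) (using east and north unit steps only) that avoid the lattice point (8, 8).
Number of paths = 110947680

Total paths from (0, 0) to (15, 15): C(30, 15) = 155117520. Paths through (8, 8): (paths (0, 0) → (8, 8)) × (paths (8, 8) → (15, 15)) = C(16, 8) · C(14, 7) = 12870 · 3432 = 44169840. Avoidance count = 155117520 − 44169840 = 110947680.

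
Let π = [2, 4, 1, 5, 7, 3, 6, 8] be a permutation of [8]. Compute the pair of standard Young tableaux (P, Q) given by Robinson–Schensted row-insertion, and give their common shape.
P = [1, 3, 5, 6, 8] / [2, 4, 7];  Q = [1, 2, 4, 5, 8] / [3, 6, 7];  common shape = (5, 3)

Row-insert the values π_1, π_2, … into P one at a time, bumping the leftmost entry strictly greater than the inserted value down to the next row. The recording tableau Q records, in position (i, j), the step at which that cell was added to P.
  Insert 2 (step 1): P = [2];  Q = [1]
  Insert 4 (step 2): P = [2, 4];  Q = [1, 2]
  Insert 1 (step 3): P = [1, 4] / [2];  Q = [1, 2] / [3]
  Insert 5 (step 4): P = [1, 4, 5] / [2];  Q = [1, 2, 4] / [3]
  Insert 7 (step 5): P = [1, 4, 5, 7] / [2];  Q = [1, 2, 4, 5] / [3]
  Insert 3 (step 6): P = [1, 3, 5, 7] / [2, 4];  Q = [1, 2, 4, 5] / [3, 6]
  Insert 6 (step 7): P = [1, 3, 5, 6] / [2, 4, 7];  Q = [1, 2, 4, 5] / [3, 6, 7]
  Insert 8 (step 8): P = [1, 3, 5, 6, 8] / [2, 4, 7];  Q = [1, 2, 4, 5, 8] / [3, 6, 7]
Final shape: (5, 3).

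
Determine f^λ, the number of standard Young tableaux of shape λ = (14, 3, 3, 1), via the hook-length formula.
# SYT of shape (14, 3, 3, 1) = 1493856

Hook-length formula: f^λ = n! / Π hook(c), product over all cells c of the Young diagram. For λ = (14, 3, 3, 1), n = 21 boxes. Hook lengths by row (left-to-right, top-to-bottom): [17, 15, 14, 11, 10, 9, 8, 7, 6, 5, 4, 3, 2, 1]; [5, 3, 2]; [4, 2, 1]; [1]. Product of hooks = 34200714240000. So f^λ = 21! / 34200714240000 = 51090942171709440000 / 34200714240000 = 1493856.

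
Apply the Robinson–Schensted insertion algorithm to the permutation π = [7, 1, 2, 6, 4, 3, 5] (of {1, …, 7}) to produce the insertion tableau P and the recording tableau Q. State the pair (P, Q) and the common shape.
P = [1, 2, 3, 5] / [4] / [6] / [7];  Q = [1, 3, 4, 7] / [2] / [5] / [6];  common shape = (4, 1, 1, 1)

Row-insert the values π_1, π_2, … into P one at a time, bumping the leftmost entry strictly greater than the inserted value down to the next row. The recording tableau Q records, in position (i, j), the step at which that cell was added to P.
  Insert 7 (step 1): P = [7];  Q = [1]
  Insert 1 (step 2): P = [1] / [7];  Q = [1] / [2]
  Insert 2 (step 3): P = [1, 2] / [7];  Q = [1, 3] / [2]
  Insert 6 (step 4): P = [1, 2, 6] / [7];  Q = [1, 3, 4] / [2]
  Insert 4 (step 5): P = [1, 2, 4] / [6] / [7];  Q = [1, 3, 4] / [2] / [5]
  Insert 3 (step 6): P = [1, 2, 3] / [4] / [6] / [7];  Q = [1, 3, 4] / [2] / [5] / [6]
  Insert 5 (step 7): P = [1, 2, 3, 5] / [4] / [6] / [7];  Q = [1, 3, 4, 7] / [2] / [5] / [6]
Final shape: (4, 1, 1, 1).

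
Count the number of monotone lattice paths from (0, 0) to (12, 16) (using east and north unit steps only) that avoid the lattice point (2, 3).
Number of paths = 18981095

Total paths from (0, 0) to (12, 16): C(28, 12) = 30421755. Paths through (2, 3): (paths (0, 0) → (2, 3)) × (paths (2, 3) → (12, 16)) = C(5, 2) · C(23, 10) = 10 · 1144066 = 11440660. Avoidance count = 30421755 − 11440660 = 18981095.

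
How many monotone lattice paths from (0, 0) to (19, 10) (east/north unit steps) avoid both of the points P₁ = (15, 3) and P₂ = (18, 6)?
Number of paths = 19169350

Inclusion–exclusion. Total paths: C(29, 19) = 20030010. Through P₁: C(18, 15)·C(11, 4) = 269280. Through P₂: C(24, 18)·C(5, 1) = 672980. Since P₁ is strictly southwest of P₂, a monotone path through both must visit P₁ then P₂; paths through both = C(18, 15)·C(6, 3)·C(5, 1) = 81600. Avoid both = 20030010 − 269280 − 672980 + 81600 = 19169350.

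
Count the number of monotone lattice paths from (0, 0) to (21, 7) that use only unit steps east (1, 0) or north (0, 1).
Number of paths = 1184040

A monotone lattice path from (0, 0) to (21, 7) consists of 21 east steps and 7 north steps in some order, so it is determined by which 21 of the 28 steps are east. The count is C(28, 21) = 1184040.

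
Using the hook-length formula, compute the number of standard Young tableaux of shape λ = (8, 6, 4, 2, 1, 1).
# SYT of shape (8, 6, 4, 2, 1, 1) = 3077082756

Hook-length formula: f^λ = n! / Π hook(c), product over all cells c of the Young diagram. For λ = (8, 6, 4, 2, 1, 1), n = 22 boxes. Hook lengths by row (left-to-right, top-to-bottom): [13, 10, 8, 7, 5, 4, 2, 1]; [10, 7, 5, 4, 2, 1]; [7, 4, 2, 1]; [4, 1]; [2]; [1]. Product of hooks = 365281280000. So f^λ = 22! / 365281280000 = 1124000727777607680000 / 365281280000 = 3077082756.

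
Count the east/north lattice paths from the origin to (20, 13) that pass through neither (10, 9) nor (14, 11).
Number of paths = 394687622

Inclusion–exclusion. Total paths: C(33, 20) = 573166440. Through P₁: C(19, 10)·C(14, 10) = 92470378. Through P₂: C(25, 14)·C(8, 6) = 124807200. Since P₁ is strictly southwest of P₂, a monotone path through both must visit P₁ then P₂; paths through both = C(19, 10)·C(6, 4)·C(8, 6) = 38798760. Avoid both = 573166440 − 92470378 − 124807200 + 38798760 = 394687622.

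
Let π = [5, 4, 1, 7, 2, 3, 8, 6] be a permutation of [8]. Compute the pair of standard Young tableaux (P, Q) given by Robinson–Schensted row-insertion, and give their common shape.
P = [1, 2, 3, 6] / [4, 7, 8] / [5];  Q = [1, 4, 6, 7] / [2, 5, 8] / [3];  common shape = (4, 3, 1)

Row-insert the values π_1, π_2, … into P one at a time, bumping the leftmost entry strictly greater than the inserted value down to the next row. The recording tableau Q records, in position (i, j), the step at which that cell was added to P.
  Insert 5 (step 1): P = [5];  Q = [1]
  Insert 4 (step 2): P = [4] / [5];  Q = [1] / [2]
  Insert 1 (step 3): P = [1] / [4] / [5];  Q = [1] / [2] / [3]
  Insert 7 (step 4): P = [1, 7] / [4] / [5];  Q = [1, 4] / [2] / [3]
  Insert 2 (step 5): P = [1, 2] / [4, 7] / [5];  Q = [1, 4] / [2, 5] / [3]
  Insert 3 (step 6): P = [1, 2, 3] / [4, 7] / [5];  Q = [1, 4, 6] / [2, 5] / [3]
  Insert 8 (step 7): P = [1, 2, 3, 8] / [4, 7] / [5];  Q = [1, 4, 6, 7] / [2, 5] / [3]
  Insert 6 (step 8): P = [1, 2, 3, 6] / [4, 7, 8] / [5];  Q = [1, 4, 6, 7] / [2, 5, 8] / [3]
Final shape: (4, 3, 1).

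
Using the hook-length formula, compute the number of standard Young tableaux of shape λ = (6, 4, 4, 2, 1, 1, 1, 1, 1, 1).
# SYT of shape (6, 4, 4, 2, 1, 1, 1, 1, 1, 1) = 855512658

Hook-length formula: f^λ = n! / Π hook(c), product over all cells c of the Young diagram. For λ = (6, 4, 4, 2, 1, 1, 1, 1, 1, 1), n = 22 boxes. Hook lengths by row (left-to-right, top-to-bottom): [15, 8, 6, 5, 2, 1]; [12, 5, 3, 2]; [11, 4, 2, 1]; [8, 1]; [6]; [5]; [4]; [3]; [2]; [1]. Product of hooks = 1313832960000. So f^λ = 22! / 1313832960000 = 1124000727777607680000 / 1313832960000 = 855512658.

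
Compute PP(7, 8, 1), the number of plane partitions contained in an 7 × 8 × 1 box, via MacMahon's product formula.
PP(7, 8, 1) = 6435

Evaluate the triple product over i = 1..7, j = 1..8, k = 1..1. The factors are (2/1) · (3/2) · (4/3) · (5/4) · (6/5) · (7/6) · (8/7) · (9/8) · … (56 factors total). The numerators and denominators telescope so the product is an integer; carrying out the multiplication exactly gives PP(7, 8, 1) = 6435.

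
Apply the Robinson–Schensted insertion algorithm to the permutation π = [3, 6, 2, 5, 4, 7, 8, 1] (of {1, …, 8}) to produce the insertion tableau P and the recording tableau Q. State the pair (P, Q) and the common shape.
P = [1, 4, 7, 8] / [2, 5] / [3] / [6];  Q = [1, 2, 6, 7] / [3, 4] / [5] / [8];  common shape = (4, 2, 1, 1)

Row-insert the values π_1, π_2, … into P one at a time, bumping the leftmost entry strictly greater than the inserted value down to the next row. The recording tableau Q records, in position (i, j), the step at which that cell was added to P.
  Insert 3 (step 1): P = [3];  Q = [1]
  Insert 6 (step 2): P = [3, 6];  Q = [1, 2]
  Insert 2 (step 3): P = [2, 6] / [3];  Q = [1, 2] / [3]
  Insert 5 (step 4): P = [2, 5] / [3, 6];  Q = [1, 2] / [3, 4]
  Insert 4 (step 5): P = [2, 4] / [3, 5] / [6];  Q = [1, 2] / [3, 4] / [5]
  Insert 7 (step 6): P = [2, 4, 7] / [3, 5] / [6];  Q = [1, 2, 6] / [3, 4] / [5]
  Insert 8 (step 7): P = [2, 4, 7, 8] / [3, 5] / [6];  Q = [1, 2, 6, 7] / [3, 4] / [5]
  Insert 1 (step 8): P = [1, 4, 7, 8] / [2, 5] / [3] / [6];  Q = [1, 2, 6, 7] / [3, 4] / [5] / [8]
Final shape: (4, 2, 1, 1).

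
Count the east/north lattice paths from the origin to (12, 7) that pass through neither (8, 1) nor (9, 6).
Number of paths = 28694

Inclusion–exclusion. Total paths: C(19, 12) = 50388. Through P₁: C(9, 8)·C(10, 4) = 1890. Through P₂: C(15, 9)·C(4, 3) = 20020. Since P₁ is strictly southwest of P₂, a monotone path through both must visit P₁ then P₂; paths through both = C(9, 8)·C(6, 1)·C(4, 3) = 216. Avoid both = 50388 − 1890 − 20020 + 216 = 28694.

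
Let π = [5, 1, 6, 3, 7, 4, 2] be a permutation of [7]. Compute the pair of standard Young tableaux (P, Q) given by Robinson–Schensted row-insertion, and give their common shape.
P = [1, 2, 4] / [3, 6, 7] / [5];  Q = [1, 3, 5] / [2, 4, 6] / [7];  common shape = (3, 3, 1)

Row-insert the values π_1, π_2, … into P one at a time, bumping the leftmost entry strictly greater than the inserted value down to the next row. The recording tableau Q records, in position (i, j), the step at which that cell was added to P.
  Insert 5 (step 1): P = [5];  Q = [1]
  Insert 1 (step 2): P = [1] / [5];  Q = [1] / [2]
  Insert 6 (step 3): P = [1, 6] / [5];  Q = [1, 3] / [2]
  Insert 3 (step 4): P = [1, 3] / [5, 6];  Q = [1, 3] / [2, 4]
  Insert 7 (step 5): P = [1, 3, 7] / [5, 6];  Q = [1, 3, 5] / [2, 4]
  Insert 4 (step 6): P = [1, 3, 4] / [5, 6, 7];  Q = [1, 3, 5] / [2, 4, 6]
  Insert 2 (step 7): P = [1, 2, 4] / [3, 6, 7] / [5];  Q = [1, 3, 5] / [2, 4, 6] / [7]
Final shape: (3, 3, 1).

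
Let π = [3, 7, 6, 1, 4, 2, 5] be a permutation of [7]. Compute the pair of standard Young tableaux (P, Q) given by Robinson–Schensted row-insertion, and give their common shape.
P = [1, 2, 5] / [3, 4] / [6] / [7];  Q = [1, 2, 7] / [3, 5] / [4] / [6];  common shape = (3, 2, 1, 1)

Row-insert the values π_1, π_2, … into P one at a time, bumping the leftmost entry strictly greater than the inserted value down to the next row. The recording tableau Q records, in position (i, j), the step at which that cell was added to P.
  Insert 3 (step 1): P = [3];  Q = [1]
  Insert 7 (step 2): P = [3, 7];  Q = [1, 2]
  Insert 6 (step 3): P = [3, 6] / [7];  Q = [1, 2] / [3]
  Insert 1 (step 4): P = [1, 6] / [3] / [7];  Q = [1, 2] / [3] / [4]
  Insert 4 (step 5): P = [1, 4] / [3, 6] / [7];  Q = [1, 2] / [3, 5] / [4]
  Insert 2 (step 6): P = [1, 2] / [3, 4] / [6] / [7];  Q = [1, 2] / [3, 5] / [4] / [6]
  Insert 5 (step 7): P = [1, 2, 5] / [3, 4] / [6] / [7];  Q = [1, 2, 7] / [3, 5] / [4] / [6]
Final shape: (3, 2, 1, 1).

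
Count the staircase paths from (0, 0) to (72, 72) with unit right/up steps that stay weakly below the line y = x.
C_72 = 20276890389709399862928998568254641025700

These NE paths below the diagonal are counted by the Catalan number C_n = (1/(n + 1)) · C(2n, n). For n = 72: C_72 = (1/73) · C(144, 72) = 1480212998448786189993816895482588794876100/73 = 20276890389709399862928998568254641025700.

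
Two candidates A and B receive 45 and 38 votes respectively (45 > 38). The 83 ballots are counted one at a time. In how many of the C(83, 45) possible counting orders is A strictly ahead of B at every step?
Strict-lead orderings = 53185384447358700405960

Total orderings of the 83 votes with 45 for A: C(83, 45) = 630626701304396019099240. By the Bertrand ballot formula (Cycle Lemma / reflection principle), the number of orderings in which A is strictly ahead of B throughout is (p − q)/(p + q) · C(p + q, p) = (45 − 38)/(45 + 38) · 630626701304396019099240 = 53185384447358700405960.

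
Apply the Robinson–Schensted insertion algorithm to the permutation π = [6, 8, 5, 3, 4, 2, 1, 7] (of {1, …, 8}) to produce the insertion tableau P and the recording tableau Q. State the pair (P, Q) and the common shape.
P = [1, 4, 7] / [2, 8] / [3] / [5] / [6];  Q = [1, 2, 8] / [3, 5] / [4] / [6] / [7];  common shape = (3, 2, 1, 1, 1)

Row-insert the values π_1, π_2, … into P one at a time, bumping the leftmost entry strictly greater than the inserted value down to the next row. The recording tableau Q records, in position (i, j), the step at which that cell was added to P.
  Insert 6 (step 1): P = [6];  Q = [1]
  Insert 8 (step 2): P = [6, 8];  Q = [1, 2]
  Insert 5 (step 3): P = [5, 8] / [6];  Q = [1, 2] / [3]
  Insert 3 (step 4): P = [3, 8] / [5] / [6];  Q = [1, 2] / [3] / [4]
  Insert 4 (step 5): P = [3, 4] / [5, 8] / [6];  Q = [1, 2] / [3, 5] / [4]
  Insert 2 (step 6): P = [2, 4] / [3, 8] / [5] / [6];  Q = [1, 2] / [3, 5] / [4] / [6]
  Insert 1 (step 7): P = [1, 4] / [2, 8] / [3] / [5] / [6];  Q = [1, 2] / [3, 5] / [4] / [6] / [7]
  Insert 7 (step 8): P = [1, 4, 7] / [2, 8] / [3] / [5] / [6];  Q = [1, 2, 8] / [3, 5] / [4] / [6] / [7]
Final shape: (3, 2, 1, 1, 1).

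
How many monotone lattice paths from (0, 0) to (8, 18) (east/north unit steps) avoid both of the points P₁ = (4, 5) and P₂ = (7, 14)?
Number of paths = 819595

Inclusion–exclusion. Total paths: C(26, 8) = 1562275. Through P₁: C(9, 4)·C(17, 4) = 299880. Through P₂: C(21, 7)·C(5, 1) = 581400. Since P₁ is strictly southwest of P₂, a monotone path through both must visit P₁ then P₂; paths through both = C(9, 4)·C(12, 3)·C(5, 1) = 138600. Avoid both = 1562275 − 299880 − 581400 + 138600 = 819595.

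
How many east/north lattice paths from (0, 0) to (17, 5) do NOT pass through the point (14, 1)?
Number of paths = 25809

Total paths from (0, 0) to (17, 5): C(22, 17) = 26334. Paths through (14, 1): (paths (0, 0) → (14, 1)) × (paths (14, 1) → (17, 5)) = C(15, 14) · C(7, 3) = 15 · 35 = 525. Avoidance count = 26334 − 525 = 25809.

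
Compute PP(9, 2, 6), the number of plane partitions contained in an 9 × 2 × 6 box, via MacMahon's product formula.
PP(9, 2, 6) = 5725720

Evaluate the triple product over i = 1..9, j = 1..2, k = 1..6. The factors are (2/1) · (3/2) · (4/3) · (5/4) · (6/5) · (7/6) · (3/2) · (4/3) · … (108 factors total). The numerators and denominators telescope so the product is an integer; carrying out the multiplication exactly gives PP(9, 2, 6) = 5725720.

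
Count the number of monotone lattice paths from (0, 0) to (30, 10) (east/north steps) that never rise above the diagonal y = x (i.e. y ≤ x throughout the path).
Number of paths = 574221648

By the reflection principle (André's argument), the number of monotone paths to (30, 10) with n ≤ m that never go above y = x is C(40, 30) − C(40, 31) = 847660528 − 273438880 = 574221648.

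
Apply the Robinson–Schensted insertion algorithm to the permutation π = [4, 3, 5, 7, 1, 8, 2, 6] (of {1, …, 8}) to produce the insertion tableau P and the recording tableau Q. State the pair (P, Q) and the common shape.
P = [1, 2, 6, 8] / [3, 5, 7] / [4];  Q = [1, 3, 4, 6] / [2, 7, 8] / [5];  common shape = (4, 3, 1)

Row-insert the values π_1, π_2, … into P one at a time, bumping the leftmost entry strictly greater than the inserted value down to the next row. The recording tableau Q records, in position (i, j), the step at which that cell was added to P.
  Insert 4 (step 1): P = [4];  Q = [1]
  Insert 3 (step 2): P = [3] / [4];  Q = [1] / [2]
  Insert 5 (step 3): P = [3, 5] / [4];  Q = [1, 3] / [2]
  Insert 7 (step 4): P = [3, 5, 7] / [4];  Q = [1, 3, 4] / [2]
  Insert 1 (step 5): P = [1, 5, 7] / [3] / [4];  Q = [1, 3, 4] / [2] / [5]
  Insert 8 (step 6): P = [1, 5, 7, 8] / [3] / [4];  Q = [1, 3, 4, 6] / [2] / [5]
  Insert 2 (step 7): P = [1, 2, 7, 8] / [3, 5] / [4];  Q = [1, 3, 4, 6] / [2, 7] / [5]
  Insert 6 (step 8): P = [1, 2, 6, 8] / [3, 5, 7] / [4];  Q = [1, 3, 4, 6] / [2, 7, 8] / [5]
Final shape: (4, 3, 1).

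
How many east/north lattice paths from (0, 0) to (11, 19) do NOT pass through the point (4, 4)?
Number of paths = 42689220

Total paths from (0, 0) to (11, 19): C(30, 11) = 54627300. Paths through (4, 4): (paths (0, 0) → (4, 4)) × (paths (4, 4) → (11, 19)) = C(8, 4) · C(22, 7) = 70 · 170544 = 11938080. Avoidance count = 54627300 − 11938080 = 42689220.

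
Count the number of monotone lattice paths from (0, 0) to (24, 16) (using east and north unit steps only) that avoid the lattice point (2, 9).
Number of paths = 62766258750

Total paths from (0, 0) to (24, 16): C(40, 24) = 62852101650. Paths through (2, 9): (paths (0, 0) → (2, 9)) × (paths (2, 9) → (24, 16)) = C(11, 2) · C(29, 22) = 55 · 1560780 = 85842900. Avoidance count = 62852101650 − 85842900 = 62766258750.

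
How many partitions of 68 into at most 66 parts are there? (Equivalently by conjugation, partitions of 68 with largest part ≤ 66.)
p(68, parts ≤ 66) = 3087733

Use the recurrence p(n, m) = p(n, m−1) + p(n−m, m): either the largest part is < m (count p(n, m−1)) or the largest part is exactly m (remove one copy of m, count p(n−m, m)). With p(0, ·) = 1 this gives p(68, parts ≤ 66) = 3087733. (By conjugating Young diagrams, this also counts partitions of 68 into at most 66 parts.)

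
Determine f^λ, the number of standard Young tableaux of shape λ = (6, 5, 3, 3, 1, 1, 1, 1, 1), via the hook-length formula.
# SYT of shape (6, 5, 3, 3, 1, 1, 1, 1, 1) = 1600448850

Hook-length formula: f^λ = n! / Π hook(c), product over all cells c of the Young diagram. For λ = (6, 5, 3, 3, 1, 1, 1, 1, 1), n = 22 boxes. Hook lengths by row (left-to-right, top-to-bottom): [14, 8, 7, 4, 3, 1]; [12, 6, 5, 2, 1]; [9, 3, 2]; [8, 2, 1]; [5]; [4]; [3]; [2]; [1]. Product of hooks = 702303436800. So f^λ = 22! / 702303436800 = 1124000727777607680000 / 702303436800 = 1600448850.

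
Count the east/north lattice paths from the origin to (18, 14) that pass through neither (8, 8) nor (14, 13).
Number of paths = 297810840

Inclusion–exclusion. Total paths: C(32, 18) = 471435600. Through P₁: C(16, 8)·C(16, 10) = 103062960. Through P₂: C(27, 14)·C(5, 4) = 100291500. Since P₁ is strictly southwest of P₂, a monotone path through both must visit P₁ then P₂; paths through both = C(16, 8)·C(11, 6)·C(5, 4) = 29729700. Avoid both = 471435600 − 103062960 − 100291500 + 29729700 = 297810840.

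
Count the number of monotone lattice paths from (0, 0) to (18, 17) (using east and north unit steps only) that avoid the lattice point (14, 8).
Number of paths = 4308932100

Total paths from (0, 0) to (18, 17): C(35, 18) = 4537567650. Paths through (14, 8): (paths (0, 0) → (14, 8)) × (paths (14, 8) → (18, 17)) = C(22, 14) · C(13, 4) = 319770 · 715 = 228635550. Avoidance count = 4537567650 − 228635550 = 4308932100.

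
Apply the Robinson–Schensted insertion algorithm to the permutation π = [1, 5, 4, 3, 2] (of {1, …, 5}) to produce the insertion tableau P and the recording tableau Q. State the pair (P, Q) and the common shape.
P = [1, 2] / [3] / [4] / [5];  Q = [1, 2] / [3] / [4] / [5];  common shape = (2, 1, 1, 1)

Row-insert the values π_1, π_2, … into P one at a time, bumping the leftmost entry strictly greater than the inserted value down to the next row. The recording tableau Q records, in position (i, j), the step at which that cell was added to P.
  Insert 1 (step 1): P = [1];  Q = [1]
  Insert 5 (step 2): P = [1, 5];  Q = [1, 2]
  Insert 4 (step 3): P = [1, 4] / [5];  Q = [1, 2] / [3]
  Insert 3 (step 4): P = [1, 3] / [4] / [5];  Q = [1, 2] / [3] / [4]
  Insert 2 (step 5): P = [1, 2] / [3] / [4] / [5];  Q = [1, 2] / [3] / [4] / [5]
Final shape: (2, 1, 1, 1).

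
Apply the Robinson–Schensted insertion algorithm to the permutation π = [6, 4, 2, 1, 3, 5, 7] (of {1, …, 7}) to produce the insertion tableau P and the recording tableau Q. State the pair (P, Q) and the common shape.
P = [1, 3, 5, 7] / [2] / [4] / [6];  Q = [1, 5, 6, 7] / [2] / [3] / [4];  common shape = (4, 1, 1, 1)

Row-insert the values π_1, π_2, … into P one at a time, bumping the leftmost entry strictly greater than the inserted value down to the next row. The recording tableau Q records, in position (i, j), the step at which that cell was added to P.
  Insert 6 (step 1): P = [6];  Q = [1]
  Insert 4 (step 2): P = [4] / [6];  Q = [1] / [2]
  Insert 2 (step 3): P = [2] / [4] / [6];  Q = [1] / [2] / [3]
  Insert 1 (step 4): P = [1] / [2] / [4] / [6];  Q = [1] / [2] / [3] / [4]
  Insert 3 (step 5): P = [1, 3] / [2] / [4] / [6];  Q = [1, 5] / [2] / [3] / [4]
  Insert 5 (step 6): P = [1, 3, 5] / [2] / [4] / [6];  Q = [1, 5, 6] / [2] / [3] / [4]
  Insert 7 (step 7): P = [1, 3, 5, 7] / [2] / [4] / [6];  Q = [1, 5, 6, 7] / [2] / [3] / [4]
Final shape: (4, 1, 1, 1).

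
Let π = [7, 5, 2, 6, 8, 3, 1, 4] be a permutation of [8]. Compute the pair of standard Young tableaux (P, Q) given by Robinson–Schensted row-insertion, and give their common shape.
P = [1, 3, 4] / [2, 6, 8] / [5] / [7];  Q = [1, 4, 5] / [2, 6, 8] / [3] / [7];  common shape = (3, 3, 1, 1)

Row-insert the values π_1, π_2, … into P one at a time, bumping the leftmost entry strictly greater than the inserted value down to the next row. The recording tableau Q records, in position (i, j), the step at which that cell was added to P.
  Insert 7 (step 1): P = [7];  Q = [1]
  Insert 5 (step 2): P = [5] / [7];  Q = [1] / [2]
  Insert 2 (step 3): P = [2] / [5] / [7];  Q = [1] / [2] / [3]
  Insert 6 (step 4): P = [2, 6] / [5] / [7];  Q = [1, 4] / [2] / [3]
  Insert 8 (step 5): P = [2, 6, 8] / [5] / [7];  Q = [1, 4, 5] / [2] / [3]
  Insert 3 (step 6): P = [2, 3, 8] / [5, 6] / [7];  Q = [1, 4, 5] / [2, 6] / [3]
  Insert 1 (step 7): P = [1, 3, 8] / [2, 6] / [5] / [7];  Q = [1, 4, 5] / [2, 6] / [3] / [7]
  Insert 4 (step 8): P = [1, 3, 4] / [2, 6, 8] / [5] / [7];  Q = [1, 4, 5] / [2, 6, 8] / [3] / [7]
Final shape: (3, 3, 1, 1).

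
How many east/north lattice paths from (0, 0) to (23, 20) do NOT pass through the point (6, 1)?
Number of paths = 900384442020

Total paths from (0, 0) to (23, 20): C(43, 23) = 960566918220. Paths through (6, 1): (paths (0, 0) → (6, 1)) × (paths (6, 1) → (23, 20)) = C(7, 6) · C(36, 17) = 7 · 8597496600 = 60182476200. Avoidance count = 960566918220 − 60182476200 = 900384442020.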